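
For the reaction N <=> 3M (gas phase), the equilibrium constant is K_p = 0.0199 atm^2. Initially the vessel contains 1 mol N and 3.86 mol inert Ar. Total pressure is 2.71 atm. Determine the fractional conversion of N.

Basis: 1 mol N initially; let X = conversion of N. Extent ξ = X.
Species balance: n_N = 1 − X; n_M = 3X; n_I = 3.86 (inert).
n_T = Σnᵢ = 4.86 + 2X.
y_i = n_i/n_T, p_i = y_i·P. K_p = p_M^3 / (p_N).
Setting this equal to 0.0199 atm^2 and taking the physical root (0 < X < 1) gives X = 0.132.

X = 0.132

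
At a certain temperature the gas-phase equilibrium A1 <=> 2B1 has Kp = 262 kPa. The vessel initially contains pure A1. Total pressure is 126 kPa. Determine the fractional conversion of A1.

X = 0.585

Take 1 mol A1 as basis and let X be its fractional conversion, so ξ = X.
At extent ξ: n_A1 = 1 − X; n_B1 = 2X.
Total moles n_T = 1 + X.
With p_i = (n_i/n_T)P, Kp = p_B1^2 / (p_A1).
Setting this equal to 262 kPa and taking the physical root (0 < X < 1) gives X = 0.585.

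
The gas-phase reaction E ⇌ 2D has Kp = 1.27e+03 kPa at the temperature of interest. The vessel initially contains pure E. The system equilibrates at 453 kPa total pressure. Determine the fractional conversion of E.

X = 0.642

Take 1 mol E as basis and let X be its fractional conversion, so ξ = X.
Species balance: n_E = 1 − X; n_D = 2X.
n_T = Σnᵢ = 1 + X.
Mole fractions y_i = n_i/n_T; Kp = p_D^2 / (p_E) with p_i = y_i·P.
Setting this equal to 1.27e+03 kPa and taking the physical root (0 < X < 1) gives X = 0.642.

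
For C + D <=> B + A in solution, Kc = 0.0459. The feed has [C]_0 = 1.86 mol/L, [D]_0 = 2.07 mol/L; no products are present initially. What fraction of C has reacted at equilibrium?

X = 0.186

Let X = conversion of C; extent ξ = 1.86·X mol/L.
Concentrations: [C] = 1.86 − 1.86X; [D] = 2.07 − 1.86X; [B] = 1.86X; [A] = 1.86X.
Kc = [B] [A] / ([C] [D]).
Setting equal to 0.0459 and solving for X on (0,1) gives X = 0.186.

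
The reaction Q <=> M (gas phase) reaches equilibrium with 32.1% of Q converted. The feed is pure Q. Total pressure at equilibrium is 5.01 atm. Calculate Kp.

Take 1 mol Q as basis and let X be its fractional conversion, so ξ = X.
At extent ξ: n_Q = 1 − X; n_M = X.
Total moles n_T = 1 (Δν = 0, constant).
At X = 0.321: n_Q = 0.679, n_M = 0.321, n_T = 1.
p_i = (n_i/n_T)·P. Kp = p_M / (p_Q) = 0.473.

Kp = 0.473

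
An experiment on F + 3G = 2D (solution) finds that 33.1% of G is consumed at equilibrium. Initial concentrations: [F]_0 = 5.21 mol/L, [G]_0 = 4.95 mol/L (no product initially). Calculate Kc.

Let X = conversion of G.
Concentrations: [F] = 5.21 − 1.65X; [G] = 4.95 − 4.95X; [D] = 3.3X.
At X = 0.331: [F] = 4.66, [G] = 3.31, [D] = 1.09.
Kc = [D]^2 / ([F] [G]^3) = 0.00704 (mol/L)^-2.

Kc = 0.00704 (mol/L)^-2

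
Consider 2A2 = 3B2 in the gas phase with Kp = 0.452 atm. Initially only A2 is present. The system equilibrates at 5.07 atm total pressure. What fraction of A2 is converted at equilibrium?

X = 0.255

Take 1 mol A2 as basis and let X be its fractional conversion, so ξ = 0.5X.
Moles: n_A2 = 1 − X; n_B2 = 1.5X.
Summing: n_T = 1 + 0.5X.
y_i = n_i/n_T, p_i = y_i·P. Kp = p_B2^3 / (p_A2^2).
Setting this equal to 0.452 atm and taking the physical root (0 < X < 1) gives X = 0.255.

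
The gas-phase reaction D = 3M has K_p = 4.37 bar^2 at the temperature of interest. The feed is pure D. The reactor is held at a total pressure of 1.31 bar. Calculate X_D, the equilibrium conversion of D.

Let X = conversion of D (basis 1 mol D); extent of reaction ξ = X.
Species balance: n_D = 1 − X; n_M = 3X.
n_T = Σnᵢ = 1 + 2X.
Mole fractions y_i = n_i/n_T; K_p = p_M^3 / (p_D) with p_i = y_i·P.
Substituting and setting equal to 4.37 bar^2 gives a polynomial in X; the root in (0,1) is X = 0.571.

X = 0.571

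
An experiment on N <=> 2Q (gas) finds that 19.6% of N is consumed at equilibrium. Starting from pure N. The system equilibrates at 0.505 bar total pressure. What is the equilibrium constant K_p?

Let X = conversion of N (basis 1 mol N); extent of reaction ξ = X.
Species balance: n_N = 1 − X; n_Q = 2X.
Total moles n_T = 1 + X.
At X = 0.196: n_N = 0.804, n_Q = 0.392, n_T = 1.2.
p_i = (n_i/n_T)·P. K_p = p_Q^2 / (p_N) = 0.0807 bar.

K_p = 0.0807 bar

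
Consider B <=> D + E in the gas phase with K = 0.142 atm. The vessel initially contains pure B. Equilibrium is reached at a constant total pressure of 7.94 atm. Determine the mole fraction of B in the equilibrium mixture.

y_B = 0.766

Let X = conversion of B (basis 1 mol B); extent of reaction ξ = X.
Species balance: n_B = 1 − X; n_D = X; n_E = X.
Summing: n_T = 1 + X.
With p_i = (n_i/n_T)P, K = p_D p_E / (p_B).
This yields a degree-2 equation in X; solving on (0,1), X = 0.133.
Then n_B = 0.867, n_T = 1.13, so y_B = 0.766.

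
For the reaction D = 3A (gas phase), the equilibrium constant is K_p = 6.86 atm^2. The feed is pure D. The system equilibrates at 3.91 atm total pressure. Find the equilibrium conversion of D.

X = 0.311

Basis: 1 mol D initially; let X = conversion of D. Extent ξ = X.
Mole table: n_D = 1 − X; n_A = 3X.
Total moles n_T = 1 + 2X.
Mole fractions y_i = n_i/n_T; K_p = p_A^3 / (p_D) with p_i = y_i·P.
Equating to 6.86 atm^2 and solving on 0 < X < 1: X = 0.311.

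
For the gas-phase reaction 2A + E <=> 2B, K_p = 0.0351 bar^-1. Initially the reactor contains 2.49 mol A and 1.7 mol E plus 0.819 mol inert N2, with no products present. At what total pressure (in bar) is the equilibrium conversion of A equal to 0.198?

P = 5.69 bar

Basis: 2.49 mol A initially; let X = conversion of A. Extent ξ = 1.25X.
Moles: n_A = 2.49 − 2.49X; n_E = 1.7 − 1.25X; n_B = 2.49X; n_I = 0.819 (inert).
Summing: n_T = 5.01 − 1.25X.
K_p = p_B^2 / (p_A^2 p_E) with p_i = (n_i/n_T)·P.
At X = 0.198: the mole-fraction product g(X) = Π y_i^ν_i = 0.1997. Since K_p = g(X)·P^{-1}, P = (g/K_p)^(1/1) = (0.1997/0.0351)^(1/1) = 5.69 bar.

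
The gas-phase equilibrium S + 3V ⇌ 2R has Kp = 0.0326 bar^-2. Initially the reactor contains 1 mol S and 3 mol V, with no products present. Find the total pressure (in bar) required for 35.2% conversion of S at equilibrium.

Let X = conversion of S (basis 1 mol S); extent of reaction ξ = X.
Moles: n_S = 1 − X; n_V = 3 − 3X; n_R = 2X.
n_T = Σnᵢ = 4 − 2X.
Kp = p_R^2 / (p_S p_V^3) with p_i = (n_i/n_T)·P.
At X = 0.352: the mole-fraction product g(X) = Π y_i^ν_i = 1.131. Since Kp = g(X)·P^{-2}, P = (g/Kp)^(1/2) = (1.131/0.0326)^(1/2) = 5.89 bar.

P = 5.89 bar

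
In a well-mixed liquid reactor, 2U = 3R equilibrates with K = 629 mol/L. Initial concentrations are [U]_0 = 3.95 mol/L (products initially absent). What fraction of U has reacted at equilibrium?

X = 0.880

Let X = conversion of U; extent ξ = 3.95X/2 mol/L.
Concentrations: [U] = 3.95 − 3.95X; [R] = 5.93X.
K = [R]^3 / ([U]^2).
Equating to 629 mol/L: the physical root is X = 0.880.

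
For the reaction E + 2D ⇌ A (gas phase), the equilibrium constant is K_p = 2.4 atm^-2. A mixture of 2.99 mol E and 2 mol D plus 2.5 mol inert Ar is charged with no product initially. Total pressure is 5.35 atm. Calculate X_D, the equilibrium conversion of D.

Basis: 2 mol D initially; let X = conversion of D. Extent ξ = X.
Mole table: n_E = 2.99 − X; n_D = 2 − 2X; n_A = X; n_I = 2.5 (inert).
Total moles n_T = 7.49 − 2X.
With p_i = (n_i/n_T)P, K_p = p_A / (p_E p_D^2).
Substituting and setting equal to 2.4 atm^-2 gives a polynomial in X; the root in (0,1) is X = 0.787.

X = 0.787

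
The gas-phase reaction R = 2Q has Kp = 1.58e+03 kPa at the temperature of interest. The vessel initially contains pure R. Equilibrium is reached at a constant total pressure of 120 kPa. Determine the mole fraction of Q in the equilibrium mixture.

y_Q = 0.934

Take 1 mol R as basis and let X be its fractional conversion, so ξ = X.
Moles: n_R = 1 − X; n_Q = 2X.
Summing: n_T = 1 + X.
y_i = n_i/n_T, p_i = y_i·P. Kp = p_Q^2 / (p_R).
Substituting and setting equal to 1.58e+03 kPa gives a polynomial in X; the root in (0,1) is X = 0.876.
Then n_Q = 1.75, n_T = 1.88, so y_Q = 0.934.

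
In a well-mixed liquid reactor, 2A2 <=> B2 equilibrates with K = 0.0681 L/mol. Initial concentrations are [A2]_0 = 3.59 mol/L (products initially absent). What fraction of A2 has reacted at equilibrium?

X = 0.265

Let X = conversion of A2; extent ξ = 3.59X/2 mol/L.
Concentrations: [A2] = 3.59 − 3.59X; [B2] = 1.79X.
K = [B2] / ([A2]^2).
Solving K = 0.0681 for X ∈ (0,1): X = 0.265.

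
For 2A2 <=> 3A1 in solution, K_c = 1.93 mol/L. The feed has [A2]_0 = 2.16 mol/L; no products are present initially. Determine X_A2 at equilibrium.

Let X = conversion of A2; extent ξ = 2.16X/2 mol/L.
Concentrations: [A2] = 2.16 − 2.16X; [A1] = 3.24X.
K_c = [A1]^3 / ([A2]^2).
This equals 1.93 at X = 0.438 (the root in 0 < X < 1).

X = 0.438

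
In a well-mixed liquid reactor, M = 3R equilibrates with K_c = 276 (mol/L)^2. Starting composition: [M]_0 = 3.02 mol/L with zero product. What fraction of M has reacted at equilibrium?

X = 0.697

Let X = conversion of M; extent ξ = 3.02·X mol/L.
Concentrations: [M] = 3.02 − 3.02X; [R] = 9.06X.
K_c = [R]^3 / ([M]).
This equals 276 at X = 0.697 (the root in 0 < X < 1).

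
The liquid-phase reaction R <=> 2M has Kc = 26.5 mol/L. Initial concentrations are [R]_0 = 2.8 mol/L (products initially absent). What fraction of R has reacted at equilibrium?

X = 0.757

Let X = conversion of R; extent ξ = 2.8·X mol/L.
Concentrations: [R] = 2.8 − 2.8X; [M] = 5.6X.
Kc = [M]^2 / ([R]).
Setting equal to 26.5 and solving for X on (0,1) gives X = 0.757.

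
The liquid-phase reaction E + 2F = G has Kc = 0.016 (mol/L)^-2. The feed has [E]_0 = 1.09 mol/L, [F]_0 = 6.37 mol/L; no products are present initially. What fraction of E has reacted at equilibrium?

Let X = conversion of E; extent ξ = 1.09·X mol/L.
Concentrations: [E] = 1.09 − 1.09X; [F] = 6.37 − 2.18X; [G] = 1.09X.
Kc = [G] / ([E] [F]^2).
Setting equal to 0.016 and solving for X on (0,1) gives X = 0.337.

X = 0.337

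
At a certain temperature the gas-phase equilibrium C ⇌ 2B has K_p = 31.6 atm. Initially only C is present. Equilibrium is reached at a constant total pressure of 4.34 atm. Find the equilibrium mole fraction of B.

Let X = conversion of C (basis 1 mol C); extent of reaction ξ = X.
Moles: n_C = 1 − X; n_B = 2X.
Total moles n_T = 1 + X.
With p_i = (n_i/n_T)P, K_p = p_B^2 / (p_C).
This yields a degree-2 equation in X; solving on (0,1), X = 0.803.
Then n_B = 1.61, n_T = 1.8, so y_B = 0.891.

y_B = 0.891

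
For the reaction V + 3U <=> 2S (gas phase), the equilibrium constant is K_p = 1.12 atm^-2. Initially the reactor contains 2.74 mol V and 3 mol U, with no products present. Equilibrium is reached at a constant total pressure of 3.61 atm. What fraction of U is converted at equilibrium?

Basis: 3 mol U initially; let X = conversion of U. Extent ξ = X.
Species balance: n_V = 2.74 − X; n_U = 3 − 3X; n_S = 2X.
n_T = Σnᵢ = 5.74 − 2X.
y_i = n_i/n_T, p_i = y_i·P. K_p = p_S^2 / (p_V p_U^3).
Setting this equal to 1.12 atm^-2 and taking the physical root (0 < X < 1) gives X = 0.655.

X = 0.655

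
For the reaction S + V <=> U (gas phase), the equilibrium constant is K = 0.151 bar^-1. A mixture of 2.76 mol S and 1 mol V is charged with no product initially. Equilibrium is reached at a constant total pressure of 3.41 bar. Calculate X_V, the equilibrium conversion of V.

Let X = conversion of V (basis 1 mol V); extent of reaction ξ = X.
Moles: n_S = 2.76 − X; n_V = 1 − X; n_U = X.
Summing: n_T = 3.76 − X.
Mole fractions y_i = n_i/n_T; K = p_U / (p_S p_V) with p_i = y_i·P.
Equating to 0.151 bar^-1 and solving on 0 < X < 1: X = 0.269.

X = 0.269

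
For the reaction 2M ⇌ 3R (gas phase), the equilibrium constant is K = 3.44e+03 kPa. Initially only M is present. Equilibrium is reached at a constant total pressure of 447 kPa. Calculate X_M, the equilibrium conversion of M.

Basis: 1 mol M initially; let X = conversion of M. Extent ξ = 0.5X.
Moles: n_M = 1 − X; n_R = 1.5X.
Summing: n_T = 1 + 0.5X.
Mole fractions y_i = n_i/n_T; K = p_R^3 / (p_M^2) with p_i = y_i·P.
This yields a degree-3 equation in X; solving on (0,1), X = 0.680.

X = 0.680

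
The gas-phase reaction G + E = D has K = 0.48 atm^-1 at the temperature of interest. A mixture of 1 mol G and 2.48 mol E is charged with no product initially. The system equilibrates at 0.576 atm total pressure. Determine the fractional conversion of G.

Let X = conversion of G (basis 1 mol G); extent of reaction ξ = X.
At extent ξ: n_G = 1 − X; n_E = 2.48 − X; n_D = X.
Summing: n_T = 3.48 − X.
y_i = n_i/n_T, p_i = y_i·P. K = p_D / (p_G p_E).
Substituting and setting equal to 0.48 atm^-1 gives a polynomial in X; the root in (0,1) is X = 0.162.

X = 0.162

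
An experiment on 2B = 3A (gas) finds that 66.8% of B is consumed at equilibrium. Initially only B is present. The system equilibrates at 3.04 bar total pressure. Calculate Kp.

Let X = conversion of B (basis 1 mol B); extent of reaction ξ = 0.5X.
Species balance: n_B = 1 − X; n_A = 1.5X.
Summing: n_T = 1 + 0.5X.
At X = 0.668: n_B = 0.332, n_A = 1, n_T = 1.33.
p_i = (n_i/n_T)·P. Kp = p_A^3 / (p_B^2) = 20.8 bar.

Kp = 20.8 bar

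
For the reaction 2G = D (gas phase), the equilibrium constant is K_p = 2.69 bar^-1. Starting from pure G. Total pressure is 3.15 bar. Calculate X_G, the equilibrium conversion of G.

Let X = conversion of G (basis 1 mol G); extent of reaction ξ = 0.5X.
Moles: n_G = 1 − X; n_D = 0.5X.
Summing: n_T = 1 − 0.5X.
y_i = n_i/n_T, p_i = y_i·P. K_p = p_D / (p_G^2).
Substituting and setting equal to 2.69 bar^-1 gives a polynomial in X; the root in (0,1) is X = 0.831.

X = 0.831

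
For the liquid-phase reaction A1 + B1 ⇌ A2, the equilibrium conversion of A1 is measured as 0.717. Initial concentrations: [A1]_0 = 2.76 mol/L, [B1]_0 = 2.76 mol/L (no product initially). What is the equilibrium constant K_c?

K_c = 3.24 L/mol

Let X = conversion of A1.
Concentrations: [A1] = 2.76 − 2.76X; [B1] = 2.76 − 2.76X; [A2] = 2.76X.
At X = 0.717: [A1] = 0.781, [B1] = 0.781, [A2] = 1.98.
K_c = [A2] / ([A1] [B1]) = 3.24 L/mol.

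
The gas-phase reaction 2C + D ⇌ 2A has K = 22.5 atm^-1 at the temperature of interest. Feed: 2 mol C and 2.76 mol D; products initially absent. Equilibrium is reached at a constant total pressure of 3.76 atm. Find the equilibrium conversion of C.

Basis: 2 mol C initially; let X = conversion of C. Extent ξ = X.
Mole table: n_C = 2 − 2X; n_D = 2.76 − X; n_A = 2X.
n_T = Σnᵢ = 4.76 − X.
With p_i = (n_i/n_T)P, K = p_A^2 / (p_C^2 p_D).
Substituting and setting equal to 22.5 atm^-1 gives a polynomial in X; the root in (0,1) is X = 0.865.

X = 0.865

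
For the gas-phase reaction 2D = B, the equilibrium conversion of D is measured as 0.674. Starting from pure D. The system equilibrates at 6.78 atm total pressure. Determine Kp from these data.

Kp = 0.31 atm^-1

Basis: 1 mol D initially; let X = conversion of D. Extent ξ = 0.5X.
Moles: n_D = 1 − X; n_B = 0.5X.
Summing: n_T = 1 − 0.5X.
At X = 0.674: n_D = 0.326, n_B = 0.337, n_T = 0.663.
p_i = (n_i/n_T)·P. Kp = p_B / (p_D^2) = 0.31 atm^-1.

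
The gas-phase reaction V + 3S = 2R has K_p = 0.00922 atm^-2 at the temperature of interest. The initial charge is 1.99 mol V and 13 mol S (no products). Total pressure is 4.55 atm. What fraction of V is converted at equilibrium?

X = 0.337

Basis: 1.99 mol V initially; let X = conversion of V. Extent ξ = 1.99X.
Moles: n_V = 1.99 − 1.99X; n_S = 13 − 5.97X; n_R = 3.98X.
Total moles n_T = 15 − 3.98X.
y_i = n_i/n_T, p_i = y_i·P. K_p = p_R^2 / (p_V p_S^3).
This yields a degree-4 equation in X; solving on (0,1), X = 0.337.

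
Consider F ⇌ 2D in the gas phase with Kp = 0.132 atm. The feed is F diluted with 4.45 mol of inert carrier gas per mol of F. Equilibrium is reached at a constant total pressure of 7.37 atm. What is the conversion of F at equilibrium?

Basis: 1 mol F initially; let X = conversion of F. Extent ξ = X.
Mole table: n_F = 1 − X; n_D = 2X; n_I = 4.45 (inert).
Summing: n_T = 5.45 + X.
Mole fractions y_i = n_i/n_T; Kp = p_D^2 / (p_F) with p_i = y_i·P.
This yields a degree-2 equation in X; solving on (0,1), X = 0.146.

X = 0.146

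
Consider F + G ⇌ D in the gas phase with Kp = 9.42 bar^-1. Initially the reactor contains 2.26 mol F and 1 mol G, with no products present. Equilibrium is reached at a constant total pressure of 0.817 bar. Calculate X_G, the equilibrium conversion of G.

X = 0.820

Let X = conversion of G (basis 1 mol G); extent of reaction ξ = X.
At extent ξ: n_F = 2.26 − X; n_G = 1 − X; n_D = X.
n_T = Σnᵢ = 3.26 − X.
With p_i = (n_i/n_T)P, Kp = p_D / (p_F p_G).
Setting this equal to 9.42 bar^-1 and taking the physical root (0 < X < 1) gives X = 0.820.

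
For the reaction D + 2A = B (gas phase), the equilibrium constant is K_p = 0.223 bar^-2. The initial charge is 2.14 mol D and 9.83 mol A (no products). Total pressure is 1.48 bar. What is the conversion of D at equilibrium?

X = 0.240

Let X = conversion of D (basis 2.14 mol D); extent of reaction ξ = 2.14X.
At extent ξ: n_D = 2.14 − 2.14X; n_A = 9.83 − 4.28X; n_B = 2.14X.
Summing: n_T = 12 − 4.28X.
Mole fractions y_i = n_i/n_T; K_p = p_B / (p_D p_A^2) with p_i = y_i·P.
Setting this equal to 0.223 bar^-2 and taking the physical root (0 < X < 1) gives X = 0.240.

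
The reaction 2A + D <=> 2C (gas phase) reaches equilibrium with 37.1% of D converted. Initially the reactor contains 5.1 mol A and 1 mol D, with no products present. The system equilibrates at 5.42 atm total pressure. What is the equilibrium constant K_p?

K_p = 0.0487 atm^-1

Let X = conversion of D (basis 1 mol D); extent of reaction ξ = X.
Moles: n_A = 5.1 − 2X; n_D = 1 − X; n_C = 2X.
Summing: n_T = 6.1 − X.
At X = 0.371: n_A = 4.36, n_D = 0.629, n_C = 0.742, n_T = 5.73.
p_i = (n_i/n_T)·P. K_p = p_C^2 / (p_A^2 p_D) = 0.0487 atm^-1.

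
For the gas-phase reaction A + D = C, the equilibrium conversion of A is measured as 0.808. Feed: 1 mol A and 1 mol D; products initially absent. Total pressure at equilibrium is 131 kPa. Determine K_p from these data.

Let X = conversion of A (basis 1 mol A); extent of reaction ξ = X.
Species balance: n_A = 1 − X; n_D = 1 − X; n_C = X.
n_T = Σnᵢ = 2 − X.
At X = 0.808: n_A = 0.192, n_D = 0.192, n_C = 0.808, n_T = 1.19.
p_i = (n_i/n_T)·P. K_p = p_C / (p_A p_D) = 0.199 kPa^-1.

K_p = 0.199 kPa^-1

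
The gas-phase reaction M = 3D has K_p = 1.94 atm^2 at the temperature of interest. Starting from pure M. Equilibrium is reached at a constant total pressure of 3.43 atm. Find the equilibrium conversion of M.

Basis: 1 mol M initially; let X = conversion of M. Extent ξ = X.
At extent ξ: n_M = 1 − X; n_D = 3X.
n_T = Σnᵢ = 1 + 2X.
With p_i = (n_i/n_T)P, K_p = p_D^3 / (p_M).
Equating to 1.94 atm^2 and solving on 0 < X < 1: X = 0.214.

X = 0.214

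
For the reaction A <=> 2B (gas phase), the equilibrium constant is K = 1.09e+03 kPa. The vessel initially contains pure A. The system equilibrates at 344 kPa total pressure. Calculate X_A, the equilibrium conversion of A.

Let X = conversion of A (basis 1 mol A); extent of reaction ξ = X.
Mole table: n_A = 1 − X; n_B = 2X.
Total moles n_T = 1 + X.
Mole fractions y_i = n_i/n_T; K = p_B^2 / (p_A) with p_i = y_i·P.
This yields a degree-2 equation in X; solving on (0,1), X = 0.665.

X = 0.665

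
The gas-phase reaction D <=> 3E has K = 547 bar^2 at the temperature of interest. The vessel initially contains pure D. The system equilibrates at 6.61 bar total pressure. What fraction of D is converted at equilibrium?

X = 0.827

Take 1 mol D as basis and let X be its fractional conversion, so ξ = X.
Species balance: n_D = 1 − X; n_E = 3X.
Total moles n_T = 1 + 2X.
With p_i = (n_i/n_T)P, K = p_E^3 / (p_D).
Substituting and setting equal to 547 bar^2 gives a polynomial in X; the root in (0,1) is X = 0.827.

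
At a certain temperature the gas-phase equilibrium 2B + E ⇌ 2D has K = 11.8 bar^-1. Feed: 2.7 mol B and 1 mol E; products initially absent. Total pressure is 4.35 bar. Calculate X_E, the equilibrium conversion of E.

Take 1 mol E as basis and let X be its fractional conversion, so ξ = X.
Species balance: n_B = 2.7 − 2X; n_E = 1 − X; n_D = 2X.
Total moles n_T = 3.7 − X.
Mole fractions y_i = n_i/n_T; K = p_D^2 / (p_B^2 p_E) with p_i = y_i·P.
Equating to 11.8 bar^-1 and solving on 0 < X < 1: X = 0.845.

X = 0.845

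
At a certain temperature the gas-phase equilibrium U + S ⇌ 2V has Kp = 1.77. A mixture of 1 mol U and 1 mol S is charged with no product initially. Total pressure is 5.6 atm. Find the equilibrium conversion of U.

X = 0.399

Take 1 mol U as basis and let X be its fractional conversion, so ξ = X.
Mole table: n_U = 1 − X; n_S = 1 − X; n_V = 2X.
Total moles n_T = 2 (Δν = 0, constant).
With p_i = (n_i/n_T)P, Kp = p_V^2 / (p_U p_S).
Substituting and setting equal to 1.77 gives a polynomial in X; the root in (0,1) is X = 0.399.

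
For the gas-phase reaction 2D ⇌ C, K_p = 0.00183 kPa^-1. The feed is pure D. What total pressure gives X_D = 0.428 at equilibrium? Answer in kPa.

P = 281 kPa

Basis: 1 mol D initially; let X = conversion of D. Extent ξ = 0.5X.
Mole table: n_D = 1 − X; n_C = 0.5X.
Total moles n_T = 1 − 0.5X.
K_p = p_C / (p_D^2) with p_i = (n_i/n_T)·P.
At X = 0.428: the mole-fraction product g(X) = Π y_i^ν_i = 0.5141. Since K_p = g(X)·P^{-1}, P = (g/K_p)^(1/1) = (0.5141/0.00183)^(1/1) = 281 kPa.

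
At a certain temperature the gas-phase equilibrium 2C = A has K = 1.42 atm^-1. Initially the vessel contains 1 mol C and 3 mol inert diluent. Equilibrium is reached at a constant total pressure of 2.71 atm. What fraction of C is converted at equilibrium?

Let X = conversion of C (basis 1 mol C); extent of reaction ξ = 0.5X.
Mole table: n_C = 1 − X; n_A = 0.5X; n_I = 3 (inert).
Total moles n_T = 4 − 0.5X.
y_i = n_i/n_T, p_i = y_i·P. K = p_A / (p_C^2).
Equating to 1.42 atm^-1 and solving on 0 < X < 1: X = 0.504.

X = 0.504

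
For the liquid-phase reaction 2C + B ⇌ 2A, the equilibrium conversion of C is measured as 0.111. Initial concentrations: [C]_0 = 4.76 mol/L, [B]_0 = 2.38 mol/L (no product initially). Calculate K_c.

K_c = 0.00737 L/mol

Let X = conversion of C.
Concentrations: [C] = 4.76 − 4.76X; [B] = 2.38 − 2.38X; [A] = 4.76X.
At X = 0.111: [C] = 4.23, [B] = 2.12, [A] = 0.528.
K_c = [A]^2 / ([C]^2 [B]) = 0.00737 L/mol.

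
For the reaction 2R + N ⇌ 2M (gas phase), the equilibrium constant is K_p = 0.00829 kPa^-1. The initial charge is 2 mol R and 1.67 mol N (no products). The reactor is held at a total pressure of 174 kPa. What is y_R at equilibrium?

y_R = 0.354

Take 2 mol R as basis and let X be its fractional conversion, so ξ = X.
Species balance: n_R = 2 − 2X; n_N = 1.67 − X; n_M = 2X.
n_T = Σnᵢ = 3.67 − X.
y_i = n_i/n_T, p_i = y_i·P. K_p = p_M^2 / (p_R^2 p_N).
This yields a degree-3 equation in X; solving on (0,1), X = 0.426.
Then n_R = 1.15, n_T = 3.24, so y_R = 0.354.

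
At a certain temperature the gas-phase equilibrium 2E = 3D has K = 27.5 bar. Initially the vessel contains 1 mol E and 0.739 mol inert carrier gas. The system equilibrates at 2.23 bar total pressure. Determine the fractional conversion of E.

X = 0.761

Let X = conversion of E (basis 1 mol E); extent of reaction ξ = 0.5X.
Moles: n_E = 1 − X; n_D = 1.5X; n_I = 0.739 (inert).
Total moles n_T = 1.74 + 0.5X.
With p_i = (n_i/n_T)P, K = p_D^3 / (p_E^2).
This yields a degree-3 equation in X; solving on (0,1), X = 0.761.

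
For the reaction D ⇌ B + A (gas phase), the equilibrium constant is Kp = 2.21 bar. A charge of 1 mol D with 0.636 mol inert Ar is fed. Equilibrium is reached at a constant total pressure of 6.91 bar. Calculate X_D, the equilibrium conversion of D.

Take 1 mol D as basis and let X be its fractional conversion, so ξ = X.
Mole table: n_D = 1 − X; n_B = X; n_A = X; n_I = 0.636 (inert).
Summing: n_T = 1.64 + X.
Mole fractions y_i = n_i/n_T; Kp = p_B p_A / (p_D) with p_i = y_i·P.
Substituting and setting equal to 2.21 bar gives a polynomial in X; the root in (0,1) is X = 0.557.

X = 0.557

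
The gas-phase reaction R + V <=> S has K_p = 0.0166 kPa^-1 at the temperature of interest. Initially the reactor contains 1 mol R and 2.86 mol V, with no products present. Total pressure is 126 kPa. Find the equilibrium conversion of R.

Let X = conversion of R (basis 1 mol R); extent of reaction ξ = X.
At extent ξ: n_R = 1 − X; n_V = 2.86 − X; n_S = X.
Total moles n_T = 3.86 − X.
With p_i = (n_i/n_T)P, K_p = p_S / (p_R p_V).
Substituting and setting equal to 0.0166 kPa^-1 gives a polynomial in X; the root in (0,1) is X = 0.592.

X = 0.592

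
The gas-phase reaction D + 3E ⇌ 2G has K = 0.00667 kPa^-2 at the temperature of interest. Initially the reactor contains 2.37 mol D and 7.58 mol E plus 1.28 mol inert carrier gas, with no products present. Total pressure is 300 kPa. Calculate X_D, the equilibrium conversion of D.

Take 2.37 mol D as basis and let X be its fractional conversion, so ξ = 2.37X.
Moles: n_D = 2.37 − 2.37X; n_E = 7.58 − 7.11X; n_G = 4.74X; n_I = 1.28 (inert).
Summing: n_T = 11.2 − 4.74X.
Mole fractions y_i = n_i/n_T; K = p_G^2 / (p_D p_E^3) with p_i = y_i·P.
Setting this equal to 0.00667 kPa^-2 and taking the physical root (0 < X < 1) gives X = 0.846.

X = 0.846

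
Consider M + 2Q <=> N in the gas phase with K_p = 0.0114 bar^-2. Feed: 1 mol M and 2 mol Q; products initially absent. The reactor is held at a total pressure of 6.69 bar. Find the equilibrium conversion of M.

X = 0.166

Let X = conversion of M (basis 1 mol M); extent of reaction ξ = X.
At extent ξ: n_M = 1 − X; n_Q = 2 − 2X; n_N = X.
n_T = Σnᵢ = 3 − 2X.
With p_i = (n_i/n_T)P, K_p = p_N / (p_M p_Q^2).
This yields a degree-3 equation in X; solving on (0,1), X = 0.166.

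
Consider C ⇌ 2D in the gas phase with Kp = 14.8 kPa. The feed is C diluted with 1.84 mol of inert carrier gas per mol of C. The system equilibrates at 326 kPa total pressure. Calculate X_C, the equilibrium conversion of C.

X = 0.168

Take 1 mol C as basis and let X be its fractional conversion, so ξ = X.
Moles: n_C = 1 − X; n_D = 2X; n_I = 1.84 (inert).
Total moles n_T = 2.84 + X.
With p_i = (n_i/n_T)P, Kp = p_D^2 / (p_C).
Setting this equal to 14.8 kPa and taking the physical root (0 < X < 1) gives X = 0.168.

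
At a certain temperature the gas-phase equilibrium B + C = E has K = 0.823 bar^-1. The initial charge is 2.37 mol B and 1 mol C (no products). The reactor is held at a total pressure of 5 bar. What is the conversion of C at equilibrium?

Let X = conversion of C (basis 1 mol C); extent of reaction ξ = X.
Moles: n_B = 2.37 − X; n_C = 1 − X; n_E = X.
Total moles n_T = 3.37 − X.
Mole fractions y_i = n_i/n_T; K = p_E / (p_B p_C) with p_i = y_i·P.
Substituting and setting equal to 0.823 bar^-1 gives a polynomial in X; the root in (0,1) is X = 0.719.

X = 0.719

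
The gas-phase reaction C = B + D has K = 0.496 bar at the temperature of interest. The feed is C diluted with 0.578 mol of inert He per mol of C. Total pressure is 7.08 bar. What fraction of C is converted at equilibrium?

Let X = conversion of C (basis 1 mol C); extent of reaction ξ = X.
Species balance: n_C = 1 − X; n_B = X; n_D = X; n_I = 0.578 (inert).
n_T = Σnᵢ = 1.58 + X.
y_i = n_i/n_T, p_i = y_i·P. K = p_B p_D / (p_C).
Equating to 0.496 bar and solving on 0 < X < 1: X = 0.303.

X = 0.303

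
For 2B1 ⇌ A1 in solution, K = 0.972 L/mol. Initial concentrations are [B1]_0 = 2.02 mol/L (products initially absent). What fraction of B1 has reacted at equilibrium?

X = 0.607

Let X = conversion of B1; extent ξ = 2.02X/2 mol/L.
Concentrations: [B1] = 2.02 − 2.02X; [A1] = 1.01X.
K = [A1] / ([B1]^2).
Solving K = 0.972 for X ∈ (0,1): X = 0.607.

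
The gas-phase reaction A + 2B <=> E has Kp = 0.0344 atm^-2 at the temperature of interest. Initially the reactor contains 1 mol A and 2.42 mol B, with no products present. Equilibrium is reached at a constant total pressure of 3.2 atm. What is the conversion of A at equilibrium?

Take 1 mol A as basis and let X be its fractional conversion, so ξ = X.
Moles: n_A = 1 − X; n_B = 2.42 − 2X; n_E = X.
Total moles n_T = 3.42 − 2X.
With p_i = (n_i/n_T)P, Kp = p_E / (p_A p_B^2).
Equating to 0.0344 atm^-2 and solving on 0 < X < 1: X = 0.141.

X = 0.141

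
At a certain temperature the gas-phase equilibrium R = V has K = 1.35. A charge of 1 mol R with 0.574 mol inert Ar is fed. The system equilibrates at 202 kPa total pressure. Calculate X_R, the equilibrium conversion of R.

Basis: 1 mol R initially; let X = conversion of R. Extent ξ = X.
At extent ξ: n_R = 1 − X; n_V = X; n_I = 0.574 (inert).
Since Δν = 0, n_T = 1.57 throughout.
y_i = n_i/n_T, p_i = y_i·P. K = p_V / (p_R).
Equating to 1.35 and solving on 0 < X < 1: X = 0.574.

X = 0.574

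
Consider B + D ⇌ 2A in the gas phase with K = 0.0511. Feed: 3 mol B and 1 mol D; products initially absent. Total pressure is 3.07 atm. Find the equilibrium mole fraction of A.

y_A = 0.086

Basis: 1 mol D initially; let X = conversion of D. Extent ξ = X.
Moles: n_B = 3 − X; n_D = 1 − X; n_A = 2X.
Since Δν = 0, n_T = 4 throughout.
With p_i = (n_i/n_T)P, K = p_A^2 / (p_B p_D).
Substituting and setting equal to 0.0511 gives a polynomial in X; the root in (0,1) is X = 0.173.
Then n_A = 0.346, n_T = 4, so y_A = 0.086.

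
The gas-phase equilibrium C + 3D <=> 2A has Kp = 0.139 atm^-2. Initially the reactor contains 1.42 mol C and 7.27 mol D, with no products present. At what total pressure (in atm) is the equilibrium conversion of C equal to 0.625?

Take 1.42 mol C as basis and let X be its fractional conversion, so ξ = 1.42X.
At extent ξ: n_C = 1.42 − 1.42X; n_D = 7.27 − 4.26X; n_A = 2.84X.
n_T = Σnᵢ = 8.69 − 2.84X.
Kp = p_A^2 / (p_C p_D^3) with p_i = (n_i/n_T)·P.
At X = 0.625: the mole-fraction product g(X) = Π y_i^ν_i = 2.892. Since Kp = g(X)·P^{-2}, P = (g/Kp)^(1/2) = (2.892/0.139)^(1/2) = 4.56 atm.

P = 4.56 atm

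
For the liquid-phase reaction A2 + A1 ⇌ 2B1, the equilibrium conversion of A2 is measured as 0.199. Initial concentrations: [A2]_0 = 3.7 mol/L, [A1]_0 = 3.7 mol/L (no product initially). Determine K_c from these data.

Let X = conversion of A2.
Concentrations: [A2] = 3.7 − 3.7X; [A1] = 3.7 − 3.7X; [B1] = 7.4X.
At X = 0.199: [A2] = 2.96, [A1] = 2.96, [B1] = 1.47.
K_c = [B1]^2 / ([A2] [A1]) = 0.247.

K_c = 0.247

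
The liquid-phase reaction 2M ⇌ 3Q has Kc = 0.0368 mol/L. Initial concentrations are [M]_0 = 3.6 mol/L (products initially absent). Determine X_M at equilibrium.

X = 0.132

Let X = conversion of M; extent ξ = 3.6X/2 mol/L.
Concentrations: [M] = 3.6 − 3.6X; [Q] = 5.4X.
Kc = [Q]^3 / ([M]^2).
Solving Kc = 0.0368 for X ∈ (0,1): X = 0.132.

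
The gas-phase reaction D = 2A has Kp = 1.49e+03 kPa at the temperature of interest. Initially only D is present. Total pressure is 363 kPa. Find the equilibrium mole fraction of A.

Let X = conversion of D (basis 1 mol D); extent of reaction ξ = X.
Species balance: n_D = 1 − X; n_A = 2X.
Summing: n_T = 1 + X.
y_i = n_i/n_T, p_i = y_i·P. Kp = p_A^2 / (p_D).
Substituting and setting equal to 1.49e+03 kPa gives a polynomial in X; the root in (0,1) is X = 0.712.
Then n_A = 1.42, n_T = 1.71, so y_A = 0.832.

y_A = 0.832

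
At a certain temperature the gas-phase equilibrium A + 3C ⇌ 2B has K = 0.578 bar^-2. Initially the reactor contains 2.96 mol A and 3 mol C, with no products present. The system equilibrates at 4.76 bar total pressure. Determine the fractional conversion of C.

X = 0.646

Let X = conversion of C (basis 3 mol C); extent of reaction ξ = X.
Moles: n_A = 2.96 − X; n_C = 3 − 3X; n_B = 2X.
n_T = Σnᵢ = 5.96 − 2X.
y_i = n_i/n_T, p_i = y_i·P. K = p_B^2 / (p_A p_C^3).
Equating to 0.578 bar^-2 and solving on 0 < X < 1: X = 0.646.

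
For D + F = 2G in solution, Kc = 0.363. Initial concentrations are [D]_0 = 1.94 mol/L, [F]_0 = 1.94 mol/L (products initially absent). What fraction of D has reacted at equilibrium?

Let X = conversion of D; extent ξ = 1.94·X mol/L.
Concentrations: [D] = 1.94 − 1.94X; [F] = 1.94 − 1.94X; [G] = 3.88X.
Kc = [G]^2 / ([D] [F]).
This equals 0.363 at X = 0.232 (the root in 0 < X < 1).

X = 0.232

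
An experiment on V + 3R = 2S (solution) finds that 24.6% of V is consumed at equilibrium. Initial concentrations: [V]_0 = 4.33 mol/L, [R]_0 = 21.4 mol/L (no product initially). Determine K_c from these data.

K_c = 0.00023 (mol/L)^-2

Let X = conversion of V.
Concentrations: [V] = 4.33 − 4.33X; [R] = 21.4 − 13X; [S] = 8.66X.
At X = 0.246: [V] = 3.26, [R] = 18.2, [S] = 2.13.
K_c = [S]^2 / ([V] [R]^3) = 0.00023 (mol/L)^-2.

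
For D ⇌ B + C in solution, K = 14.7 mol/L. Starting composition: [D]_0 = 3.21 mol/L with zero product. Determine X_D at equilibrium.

X = 0.844

Let X = conversion of D; extent ξ = 3.21·X mol/L.
Concentrations: [D] = 3.21 − 3.21X; [B] = 3.21X; [C] = 3.21X.
K = [B] [C] / ([D]).
Equating to 14.7 mol/L: the physical root is X = 0.844.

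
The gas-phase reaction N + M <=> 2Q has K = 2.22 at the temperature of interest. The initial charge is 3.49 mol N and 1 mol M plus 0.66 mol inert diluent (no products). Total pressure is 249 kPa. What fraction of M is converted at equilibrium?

X = 0.692

Let X = conversion of M (basis 1 mol M); extent of reaction ξ = X.
Species balance: n_N = 3.49 − X; n_M = 1 − X; n_Q = 2X; n_I = 0.66 (inert).
Since Δν = 0, n_T = 5.15 throughout.
With p_i = (n_i/n_T)P, K = p_Q^2 / (p_N p_M).
Equating to 2.22 and solving on 0 < X < 1: X = 0.692.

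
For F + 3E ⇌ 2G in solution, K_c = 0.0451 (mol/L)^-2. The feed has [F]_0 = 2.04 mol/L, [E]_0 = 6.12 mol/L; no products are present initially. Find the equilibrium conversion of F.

Let X = conversion of F; extent ξ = 2.04·X mol/L.
Concentrations: [F] = 2.04 − 2.04X; [E] = 6.12 − 6.12X; [G] = 4.08X.
K_c = [G]^2 / ([F] [E]^3).
Equating to 0.0451 (mol/L)^-2: the physical root is X = 0.402.

X = 0.402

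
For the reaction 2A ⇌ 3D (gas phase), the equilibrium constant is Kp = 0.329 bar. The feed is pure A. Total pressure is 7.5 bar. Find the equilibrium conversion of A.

X = 0.208

Take 1 mol A as basis and let X be its fractional conversion, so ξ = 0.5X.
At extent ξ: n_A = 1 − X; n_D = 1.5X.
Total moles n_T = 1 + 0.5X.
With p_i = (n_i/n_T)P, Kp = p_D^3 / (p_A^2).
Equating to 0.329 bar and solving on 0 < X < 1: X = 0.208.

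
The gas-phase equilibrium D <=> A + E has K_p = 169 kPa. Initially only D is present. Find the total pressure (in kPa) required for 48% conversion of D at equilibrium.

Let X = conversion of D (basis 1 mol D); extent of reaction ξ = X.
Mole table: n_D = 1 − X; n_A = X; n_E = X.
Total moles n_T = 1 + X.
K_p = p_A p_E / (p_D) with p_i = (n_i/n_T)·P.
At X = 0.48: the mole-fraction product g(X) = Π y_i^ν_i = 0.2994. Since K_p = g(X)·P^{1}, P = (K_p/g)^(1/1) = (169/0.2994)^(1/1) = 565 kPa.

P = 565 kPa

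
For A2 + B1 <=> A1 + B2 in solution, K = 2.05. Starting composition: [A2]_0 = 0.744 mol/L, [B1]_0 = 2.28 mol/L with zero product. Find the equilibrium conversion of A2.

Let X = conversion of A2; extent ξ = 0.744·X mol/L.
Concentrations: [A2] = 0.744 − 0.744X; [B1] = 2.28 − 0.744X; [A1] = 0.744X; [B2] = 0.744X.
K = [A1] [B2] / ([A2] [B1]).
Setting equal to 2.05 and solving for X on (0,1) gives X = 0.844.

X = 0.844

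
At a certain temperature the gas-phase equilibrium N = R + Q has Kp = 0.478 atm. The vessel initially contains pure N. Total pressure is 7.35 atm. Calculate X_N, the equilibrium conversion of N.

X = 0.247

Basis: 1 mol N initially; let X = conversion of N. Extent ξ = X.
Species balance: n_N = 1 − X; n_R = X; n_Q = X.
n_T = Σnᵢ = 1 + X.
With p_i = (n_i/n_T)P, Kp = p_R p_Q / (p_N).
This yields a degree-2 equation in X; solving on (0,1), X = 0.247.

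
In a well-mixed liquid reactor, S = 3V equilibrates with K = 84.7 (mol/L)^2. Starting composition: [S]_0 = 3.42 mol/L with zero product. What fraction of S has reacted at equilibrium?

Let X = conversion of S; extent ξ = 3.42·X mol/L.
Concentrations: [S] = 3.42 − 3.42X; [V] = 10.3X.
K = [V]^3 / ([S]).
This equals 84.7 at X = 0.509 (the root in 0 < X < 1).

X = 0.509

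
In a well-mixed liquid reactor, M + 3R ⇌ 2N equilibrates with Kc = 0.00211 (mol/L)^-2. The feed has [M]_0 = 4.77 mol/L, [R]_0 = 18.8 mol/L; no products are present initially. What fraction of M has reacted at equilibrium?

Let X = conversion of M; extent ξ = 4.77·X mol/L.
Concentrations: [M] = 4.77 − 4.77X; [R] = 18.8 − 14.3X; [N] = 9.54X.
Kc = [N]^2 / ([M] [R]^3).
Solving Kc = 0.00211 for X ∈ (0,1): X = 0.392.

X = 0.392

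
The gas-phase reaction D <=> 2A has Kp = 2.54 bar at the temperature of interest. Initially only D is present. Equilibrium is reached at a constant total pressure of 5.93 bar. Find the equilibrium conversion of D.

Take 1 mol D as basis and let X be its fractional conversion, so ξ = X.
Mole table: n_D = 1 − X; n_A = 2X.
Summing: n_T = 1 + X.
Mole fractions y_i = n_i/n_T; Kp = p_A^2 / (p_D) with p_i = y_i·P.
Substituting and setting equal to 2.54 bar gives a polynomial in X; the root in (0,1) is X = 0.311.

X = 0.311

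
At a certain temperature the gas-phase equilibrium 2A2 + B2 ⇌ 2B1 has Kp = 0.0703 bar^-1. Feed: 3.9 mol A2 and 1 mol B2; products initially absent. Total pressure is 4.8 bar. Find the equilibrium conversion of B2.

Let X = conversion of B2 (basis 1 mol B2); extent of reaction ξ = X.
Moles: n_A2 = 3.9 − 2X; n_B2 = 1 − X; n_B1 = 2X.
Summing: n_T = 4.9 − X.
With p_i = (n_i/n_T)P, Kp = p_B1^2 / (p_A2^2 p_B2).
This yields a degree-3 equation in X; solving on (0,1), X = 0.351.

X = 0.351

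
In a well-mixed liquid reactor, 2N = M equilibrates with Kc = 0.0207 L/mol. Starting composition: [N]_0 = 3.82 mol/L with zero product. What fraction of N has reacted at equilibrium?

Let X = conversion of N; extent ξ = 3.82X/2 mol/L.
Concentrations: [N] = 3.82 − 3.82X; [M] = 1.91X.
Kc = [M] / ([N]^2).
Solving Kc = 0.0207 for X ∈ (0,1): X = 0.122.

X = 0.122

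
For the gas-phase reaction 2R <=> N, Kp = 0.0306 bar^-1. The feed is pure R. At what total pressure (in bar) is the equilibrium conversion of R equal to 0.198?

P = 4.53 bar

Basis: 1 mol R initially; let X = conversion of R. Extent ξ = 0.5X.
At extent ξ: n_R = 1 − X; n_N = 0.5X.
Total moles n_T = 1 − 0.5X.
Kp = p_N / (p_R^2) with p_i = (n_i/n_T)·P.
At X = 0.198: the mole-fraction product g(X) = Π y_i^ν_i = 0.1387. Since Kp = g(X)·P^{-1}, P = (g/Kp)^(1/1) = (0.1387/0.0306)^(1/1) = 4.53 bar.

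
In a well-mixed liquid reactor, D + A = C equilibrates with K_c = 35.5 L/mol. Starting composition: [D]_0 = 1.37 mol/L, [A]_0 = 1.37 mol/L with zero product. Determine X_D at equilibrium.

Let X = conversion of D; extent ξ = 1.37·X mol/L.
Concentrations: [D] = 1.37 − 1.37X; [A] = 1.37 − 1.37X; [C] = 1.37X.
K_c = [C] / ([D] [A]).
This equals 35.5 at X = 0.867 (the root in 0 < X < 1).

X = 0.867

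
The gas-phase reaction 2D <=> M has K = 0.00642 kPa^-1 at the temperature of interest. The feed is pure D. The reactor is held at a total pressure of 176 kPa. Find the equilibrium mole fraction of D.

Basis: 1 mol D initially; let X = conversion of D. Extent ξ = 0.5X.
Moles: n_D = 1 − X; n_M = 0.5X.
Total moles n_T = 1 − 0.5X.
y_i = n_i/n_T, p_i = y_i·P. K = p_M / (p_D^2).
Substituting and setting equal to 0.00642 kPa^-1 gives a polynomial in X; the root in (0,1) is X = 0.574.
Then n_D = 0.426, n_T = 0.713, so y_D = 0.597.

y_D = 0.597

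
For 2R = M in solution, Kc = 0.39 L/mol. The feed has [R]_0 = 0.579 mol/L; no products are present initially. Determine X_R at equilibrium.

Let X = conversion of R; extent ξ = 0.579X/2 mol/L.
Concentrations: [R] = 0.579 − 0.579X; [M] = 0.289X.
Kc = [M] / ([R]^2).
Setting equal to 0.39 and solving for X on (0,1) gives X = 0.252.

X = 0.252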